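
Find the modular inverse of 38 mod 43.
Since 43 is prime, by Fermat 38^(-1) ≡ 38^{41} ≡ 17 mod 43. Verify: 38 × 17 = 646 ≡ 1 mod 43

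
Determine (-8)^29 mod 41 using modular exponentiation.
By repeated squaring mod 41: (-8)^{1}≡33, (-8)^{2}≡23, (-8)^{4}≡37, (-8)^{8}≡16, (-8)^{16}≡10. Then (-8)^{29} = (-8)^{16+8+4+1} ≡ 10 × 16 × 37 × 33 ≡ 36 mod 41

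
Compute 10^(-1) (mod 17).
Since 17 is prime, by Fermat 10^(-1) ≡ 10^{15} ≡ 12 (mod 17). Verify: 10 × 12 = 120 ≡ 1 (mod 17)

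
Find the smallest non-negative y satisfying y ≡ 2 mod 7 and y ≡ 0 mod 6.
M = 7 × 6 = 42. M₁ = 6, y₁ ≡ 6 mod 7. M₂ = 7, y₂ ≡ 1 mod 6. y = 2×6×6 + 0×7×1 ≡ 30 mod 42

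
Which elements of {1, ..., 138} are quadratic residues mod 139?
Squares in Z_139*: {1, 4, 5, 6, 7, 9, 11, 13, 16, 20, 24, 25, 28, 29, 30, 31, 34, 35, 36, 37, 38, 41, 42, 44, 45, 46, 47, 49, 51, 52, 54, 55, 57, 63, 64, 65, 66, 67, 69, 71, 77, 78, 79, 80, 81, 83, 86, 89, 91, 96, 99, 100, 106, 107, 112, 113, 116, 117, 118, 120, 121, 122, 124, 125, 127, 129, 131, 136, 137}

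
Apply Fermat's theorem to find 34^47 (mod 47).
By Fermat: 34^{46} ≡ 1 (mod 47). So 34^{47} = 34^{46} · 34^{1} ≡ 34^{1} ≡ 34 (mod 47)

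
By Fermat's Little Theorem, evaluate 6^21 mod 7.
By Fermat: 6^{6} ≡ 1 mod 7. 21 = 3×6 + 3. So 6^{21} ≡ 6^{3} ≡ 6 mod 7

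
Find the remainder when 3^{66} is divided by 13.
By Fermat: 3^{12} ≡ 1 (mod 13). 66 = 5×12 + 6. So 3^{66} ≡ 3^{6} ≡ 1 (mod 13)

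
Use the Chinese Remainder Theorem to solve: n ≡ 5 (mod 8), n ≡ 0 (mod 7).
M = 8 × 7 = 56. M₁ = 7, y₁ ≡ 7 (mod 8). M₂ = 8, y₂ ≡ 1 (mod 7). n = 5×7×7 + 0×8×1 ≡ 21 (mod 56)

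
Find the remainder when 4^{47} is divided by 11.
By Fermat: 4^{10} ≡ 1 mod 11. 47 = 4×10 + 7. So 4^{47} ≡ 4^{7} ≡ 5 mod 11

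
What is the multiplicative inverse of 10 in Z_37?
Since 37 is prime, by Fermat 10^(-1) ≡ 10^{35} ≡ 26 mod 37. Verify: 10 × 26 = 260 ≡ 1 mod 37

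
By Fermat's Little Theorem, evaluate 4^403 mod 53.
By Fermat: 4^{52} ≡ 1 (mod 53). 403 ≡ 39 (mod 52). So 4^{403} ≡ 4^{39} ≡ 52 (mod 53)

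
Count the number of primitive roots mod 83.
A prime p has φ(p-1) primitive roots; here φ(82) = 40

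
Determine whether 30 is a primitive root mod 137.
30^{68} ≡ 1 (mod 137) and 68 < 136, so ord_137(30) = 68 ≠ 136 and 30 is not a primitive root.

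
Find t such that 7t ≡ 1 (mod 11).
Since 11 is prime, by Fermat 7^(-1) ≡ 7^{9} ≡ 8 (mod 11). Verify: 7 × 8 = 56 ≡ 1 (mod 11)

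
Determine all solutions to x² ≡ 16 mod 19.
The square roots of 16 mod 19 are 4 and 15. Verify: 4² = 16 ≡ 16 mod 19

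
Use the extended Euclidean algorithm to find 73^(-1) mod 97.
Extended GCD: 73(4) + 97(-3) = 1. So 73^(-1) ≡ 4 mod 97. Verify: 73 × 4 = 292 ≡ 1 mod 97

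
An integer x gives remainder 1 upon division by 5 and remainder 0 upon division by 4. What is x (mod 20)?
M = 5 × 4 = 20. M₁ = 4, y₁ ≡ 4 (mod 5). M₂ = 5, y₂ ≡ 1 (mod 4). x = 1×4×4 + 0×5×1 ≡ 16 (mod 20)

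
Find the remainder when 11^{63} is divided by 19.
By Fermat: 11^{18} ≡ 1 (mod 19). 63 = 3×18 + 9. So 11^{63} ≡ 11^{9} ≡ 1 (mod 19)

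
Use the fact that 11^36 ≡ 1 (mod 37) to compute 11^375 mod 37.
By Fermat: 11^{36} ≡ 1 (mod 37). 375 ≡ 15 (mod 36). So 11^{375} ≡ 11^{15} ≡ 36 (mod 37)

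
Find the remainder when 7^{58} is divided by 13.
By Fermat: 7^{12} ≡ 1 (mod 13). 58 = 4×12 + 10. So 7^{58} ≡ 7^{10} ≡ 4 (mod 13)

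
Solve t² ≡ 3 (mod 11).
The square roots of 3 mod 11 are 5 and 6. Verify: 5² = 25 ≡ 3 (mod 11)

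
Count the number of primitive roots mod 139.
Number of primitive roots mod 139 = φ(p-1) = φ(138) = 44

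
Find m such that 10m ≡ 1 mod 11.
Since 11 is prime, by Fermat 10^(-1) ≡ 10^{9} ≡ 10 mod 11. Verify: 10 × 10 = 100 ≡ 1 mod 11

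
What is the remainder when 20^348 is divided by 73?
Using Fermat: 20^{72} ≡ 1 mod 73. 348 ≡ 60 mod 72. So 20^{348} ≡ 20^{60} ≡ 9 mod 73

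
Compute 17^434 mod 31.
Using Fermat: 17^{30} ≡ 1 (mod 31). 434 ≡ 14 (mod 30). So 17^{434} ≡ 17^{14} ≡ 20 (mod 31)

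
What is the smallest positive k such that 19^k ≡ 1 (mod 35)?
Powers of 19 mod 35: 19^1≡19, 19^2≡11, 19^3≡34, 19^4≡16, 19^5≡24, 19^6≡1. Order = 6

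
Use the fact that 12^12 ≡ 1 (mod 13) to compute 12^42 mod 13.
By Fermat: 12^{12} ≡ 1 (mod 13). 42 = 3×12 + 6. So 12^{42} ≡ 12^{6} ≡ 1 (mod 13)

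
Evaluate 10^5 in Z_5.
By repeated squaring mod 5: 10^{1}≡0, 10^{2}≡0, 10^{4}≡0. Then 10^{5} = 10^{4+1} ≡ 0 × 0 ≡ 0 mod 5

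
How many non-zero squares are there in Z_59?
For prime 59, there are (p-1)/2 = (59-1)/2 = 29 quadratic residues (excluding 0).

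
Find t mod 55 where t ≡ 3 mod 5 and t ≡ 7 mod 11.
M = 5 × 11 = 55. M₁ = 11, y₁ ≡ 1 mod 5. M₂ = 5, y₂ ≡ 9 mod 11. t = 3×11×1 + 7×5×9 ≡ 18 mod 55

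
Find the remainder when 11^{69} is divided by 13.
By Fermat: 11^{12} ≡ 1 (mod 13). 69 = 5×12 + 9. So 11^{69} ≡ 11^{9} ≡ 8 (mod 13)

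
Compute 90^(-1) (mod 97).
Since 97 is prime, by Fermat 90^(-1) ≡ 90^{95} ≡ 83 (mod 97). Verify: 90 × 83 = 7470 ≡ 1 (mod 97)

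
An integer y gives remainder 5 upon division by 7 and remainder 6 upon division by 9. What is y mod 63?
M = 7 × 9 = 63. M₁ = 9, y₁ ≡ 4 mod 7. M₂ = 7, y₂ ≡ 4 mod 9. y = 5×9×4 + 6×7×4 ≡ 33 mod 63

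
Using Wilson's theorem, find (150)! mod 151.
By Wilson's theorem, (150)! ≡ -1 ≡ 150 mod 151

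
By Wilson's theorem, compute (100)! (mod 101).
By Wilson's theorem, (100)! ≡ -1 ≡ 100 (mod 101)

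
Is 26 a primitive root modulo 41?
ord_41(26) divides 40. For each prime q|40: 26^{20}≡40, 26^{8}≡18, none ≡ 1. So 26 has order 40 and is a primitive root mod 41.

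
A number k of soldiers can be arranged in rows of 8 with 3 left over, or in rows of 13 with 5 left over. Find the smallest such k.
M = 8 × 13 = 104. M₁ = 13, y₁ ≡ 5 mod 8. M₂ = 8, y₂ ≡ 5 mod 13. k = 3×13×5 + 5×8×5 ≡ 83 mod 104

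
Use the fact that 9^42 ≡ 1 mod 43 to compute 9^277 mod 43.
By Fermat: 9^{42} ≡ 1 mod 43. 277 ≡ 25 mod 42. So 9^{277} ≡ 9^{25} ≡ 25 mod 43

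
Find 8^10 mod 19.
By repeated squaring mod 19: 8^{1}≡8, 8^{2}≡7, 8^{4}≡11, 8^{8}≡7. Then 8^{10} = 8^{8+2} ≡ 7 × 7 ≡ 11 mod 19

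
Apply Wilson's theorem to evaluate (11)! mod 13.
(12)! = (11)! × (12) ≡ -1 (mod 13). So (11)! ≡ -1 × (12)^(-1) ≡ (-1)×(-1) = 1 (mod 13)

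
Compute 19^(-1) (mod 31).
Since 31 is prime, by Fermat 19^(-1) ≡ 19^{29} ≡ 18 (mod 31). Verify: 19 × 18 = 342 ≡ 1 (mod 31)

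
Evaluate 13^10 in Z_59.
By repeated squaring (mod 59): 13^{1}≡13, 13^{2}≡51, 13^{4}≡5, 13^{8}≡25. Then 13^{10} = 13^{8+2} ≡ 25 × 51 ≡ 36 (mod 59)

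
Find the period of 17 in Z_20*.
Powers of 17 mod 20: 17^1≡17, 17^2≡9, 17^3≡13, 17^4≡1. So the order of 17 is 4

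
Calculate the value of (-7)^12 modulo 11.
Using Fermat: (-7)^{10} ≡ 1 mod 11. 12 ≡ 2 mod 10. So (-7)^{12} ≡ (-7)^{2} ≡ 5 mod 11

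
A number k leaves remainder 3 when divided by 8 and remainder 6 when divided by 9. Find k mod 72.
M = 8 × 9 = 72. M₁ = 9, y₁ ≡ 1 mod 8. M₂ = 8, y₂ ≡ 8 mod 9. k = 3×9×1 + 6×8×8 ≡ 51 mod 72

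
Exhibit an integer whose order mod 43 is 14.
2 has order 14 mod 43 since 2^{14} ≡ 1 mod 43 and no smaller power works.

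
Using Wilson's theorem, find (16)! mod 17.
By Wilson's theorem, (16)! ≡ -1 ≡ 16 (mod 17)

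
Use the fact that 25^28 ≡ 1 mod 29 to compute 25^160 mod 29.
By Fermat: 25^{28} ≡ 1 mod 29. 160 = 5×28 + 20. So 25^{160} ≡ 25^{20} ≡ 7 mod 29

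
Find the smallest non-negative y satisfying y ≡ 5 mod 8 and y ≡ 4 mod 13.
M = 8 × 13 = 104. M₁ = 13, y₁ ≡ 5 mod 8. M₂ = 8, y₂ ≡ 5 mod 13. y = 5×13×5 + 4×8×5 ≡ 69 mod 104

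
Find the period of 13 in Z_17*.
Powers of 13 mod 17: 13^1≡13, 13^2≡16, 13^3≡4, 13^4≡1. So the order of 13 is 4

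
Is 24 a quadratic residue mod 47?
By Euler's criterion: 24^{23} ≡ 1 (mod 47). Since this equals 1, 24 is a QR.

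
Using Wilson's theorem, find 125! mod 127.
(126)! = (125)! × (126) ≡ -1 mod 127. So (125)! ≡ -1 × (126)^(-1) ≡ (-1)×(-1) = 1 mod 127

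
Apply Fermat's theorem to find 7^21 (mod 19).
By Fermat: 7^{18} ≡ 1 (mod 19). So 7^{21} = 7^{18} · 7^{3} ≡ 7^{3} ≡ 1 (mod 19)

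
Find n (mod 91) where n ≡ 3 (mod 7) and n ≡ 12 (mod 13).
M = 7 × 13 = 91. M₁ = 13, y₁ ≡ 6 (mod 7). M₂ = 7, y₂ ≡ 2 (mod 13). n = 3×13×6 + 12×7×2 ≡ 38 (mod 91)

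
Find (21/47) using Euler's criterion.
(21/47) = 21^{23} mod 47 = 1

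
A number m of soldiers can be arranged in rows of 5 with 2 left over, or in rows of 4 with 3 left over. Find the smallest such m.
M = 5 × 4 = 20. M₁ = 4, y₁ ≡ 4 mod 5. M₂ = 5, y₂ ≡ 1 mod 4. m = 2×4×4 + 3×5×1 ≡ 7 mod 20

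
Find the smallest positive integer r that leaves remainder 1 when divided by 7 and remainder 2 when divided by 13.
M = 7 × 13 = 91. M₁ = 13, y₁ ≡ 6 mod 7. M₂ = 7, y₂ ≡ 2 mod 13. r = 1×13×6 + 2×7×2 ≡ 15 mod 91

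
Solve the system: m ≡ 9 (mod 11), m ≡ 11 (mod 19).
M = 11 × 19 = 209. M₁ = 19, y₁ ≡ 7 (mod 11). M₂ = 11, y₂ ≡ 7 (mod 19). m = 9×19×7 + 11×11×7 ≡ 163 (mod 209)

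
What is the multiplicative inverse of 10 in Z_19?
Since 19 is prime, by Fermat 10^(-1) ≡ 10^{17} ≡ 2 (mod 19). Verify: 10 × 2 = 20 ≡ 1 (mod 19)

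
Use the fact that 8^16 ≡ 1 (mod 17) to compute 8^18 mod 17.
By Fermat: 8^{16} ≡ 1 (mod 17). So 8^{18} = 8^{16} · 8^{2} ≡ 8^{2} ≡ 13 (mod 17)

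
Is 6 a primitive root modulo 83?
ord_83(6) divides 82. For each prime q|82: 6^{41}≡82, 6^{2}≡36, none ≡ 1. So 6 has order 82 and is a primitive root mod 83.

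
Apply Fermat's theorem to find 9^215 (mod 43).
By Fermat: 9^{42} ≡ 1 (mod 43). 215 ≡ 5 (mod 42). So 9^{215} ≡ 9^{5} ≡ 10 (mod 43)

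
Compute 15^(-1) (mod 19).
Since 19 is prime, by Fermat 15^(-1) ≡ 15^{17} ≡ 14 (mod 19). Verify: 15 × 14 = 210 ≡ 1 (mod 19)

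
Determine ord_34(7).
Powers of 7 mod 34: 7^1≡7, 7^2≡15, 7^3≡3, 7^4≡21, 7^5≡11, 7^6≡9, 7^7≡29, 7^8≡33, 7^9≡27, 7^10≡19, 7^11≡31, 7^12≡13, 7^13≡23, 7^14≡25, 7^15≡5, 7^16≡1. ord_34(7) = 16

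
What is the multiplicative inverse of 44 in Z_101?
Since 101 is prime, by Fermat 44^(-1) ≡ 44^{99} ≡ 62 mod 101. Verify: 44 × 62 = 2728 ≡ 1 mod 101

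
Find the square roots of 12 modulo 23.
The square roots of 12 mod 23 are 9 and 14. Verify: 9² = 81 ≡ 12 (mod 23)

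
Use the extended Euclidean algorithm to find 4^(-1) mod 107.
Extended GCD: 4(27) + 107(-1) = 1. So 4^(-1) ≡ 27 mod 107. Verify: 4 × 27 = 108 ≡ 1 mod 107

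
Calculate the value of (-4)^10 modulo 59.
By repeated squaring mod 59: (-4)^{1}≡55, (-4)^{2}≡16, (-4)^{4}≡20, (-4)^{8}≡46. Then (-4)^{10} = (-4)^{8+2} ≡ 46 × 16 ≡ 28 mod 59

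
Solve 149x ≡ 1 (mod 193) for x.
Since 193 is prime, by Fermat 149^(-1) ≡ 149^{191} ≡ 57 (mod 193). Verify: 149 × 57 = 8493 ≡ 1 (mod 193)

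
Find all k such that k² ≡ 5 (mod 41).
The square roots of 5 mod 41 are 28 and 13. Verify: 28² = 784 ≡ 5 (mod 41)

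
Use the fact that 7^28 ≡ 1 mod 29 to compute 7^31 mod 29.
By Fermat: 7^{28} ≡ 1 mod 29. So 7^{31} = 7^{28} · 7^{3} ≡ 7^{3} ≡ 24 mod 29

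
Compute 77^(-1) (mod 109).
Since 109 is prime, by Fermat 77^(-1) ≡ 77^{107} ≡ 17 (mod 109). Verify: 77 × 17 = 1309 ≡ 1 (mod 109)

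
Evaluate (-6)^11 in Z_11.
Using Fermat: (-6)^{10} ≡ 1 mod 11. 11 ≡ 1 mod 10. So (-6)^{11} ≡ (-6)^{1} ≡ 5 mod 11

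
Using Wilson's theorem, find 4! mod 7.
(6)! = (4)! × (5) × (6) ≡ -1 mod 7. So (4)! ≡ -1 × [(6)(5)]^(-1) ≡ 3 mod 7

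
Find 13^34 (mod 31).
Using Fermat: 13^{30} ≡ 1 (mod 31). 34 ≡ 4 (mod 30). So 13^{34} ≡ 13^{4} ≡ 10 (mod 31)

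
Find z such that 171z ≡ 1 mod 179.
Since 179 is prime, by Fermat 171^(-1) ≡ 171^{177} ≡ 67 mod 179. Verify: 171 × 67 = 11457 ≡ 1 mod 179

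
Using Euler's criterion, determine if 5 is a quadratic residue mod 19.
By Euler's criterion: 5^{9} ≡ 1 (mod 19). Since this equals 1, 5 is a QR.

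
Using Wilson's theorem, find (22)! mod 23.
By Wilson's theorem, (22)! ≡ -1 ≡ 22 mod 23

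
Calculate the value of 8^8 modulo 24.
By repeated squaring mod 24: 8^{1}≡8, 8^{2}≡16, 8^{4}≡16, 8^{8}≡16. So 8^{8} ≡ 16 mod 24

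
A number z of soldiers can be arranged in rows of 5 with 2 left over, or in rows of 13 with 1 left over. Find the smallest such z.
M = 5 × 13 = 65. M₁ = 13, y₁ ≡ 2 mod 5. M₂ = 5, y₂ ≡ 8 mod 13. z = 2×13×2 + 1×5×8 ≡ 27 mod 65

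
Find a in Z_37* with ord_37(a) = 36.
2 has order 36 mod 37 since 2^{36} ≡ 1 mod 37 and no smaller power works.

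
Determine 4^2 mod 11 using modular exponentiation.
4^{2} = 16 ≡ 5 (mod 11)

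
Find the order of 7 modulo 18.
Powers of 7 mod 18: 7^1≡7, 7^2≡13, 7^3≡1. ord_18(7) = 3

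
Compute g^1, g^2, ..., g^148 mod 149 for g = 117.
117^1, 117^2, ..., 117^{148} mod 149: [117, 130, 12, 63, 70, 144, 11, 95, 89, 132, 97, 25, 94, 121, 2, 85, 111, 24, 126, 140, 139, 22, 41, 29, 115, 45, 50, 39, 93, 4, 21, 73, 48, 103, 131, 129, 44, 82, 58, 81, 90, 100, 78, 37, 8, 42, 146, 96, 57, 113, 109, 88, 15, 116, 13, 31, 51, 7, 74, 16, 84, 143, 43, 114, 77, 69, 27, 30, 83, 26, 62, 102, 14, 148, 32, 19, 137, 86, 79, 5, 138, 54, 60, 17, 52, 124, 55, 28, 147, 64, 38, 125, 23, 9, 10, 127, 108, 120, 34, 104, 99, 110, 56, 145, 128, 76, 101, 46, 18, 20, 105, 67, 91, 68, 59, 49, 71, 112, 141, 107, 3, 53, 92, 36, 40, 61, 134, 33, 136, 118, 98, 142, 75, 133, 65, 6, 106, 35, 72, 80, 122, 119, 66, 123, 87, 47, 135, 1]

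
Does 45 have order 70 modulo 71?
45^{7} ≡ 1 mod 71 and 7 < 70, so ord_71(45) = 7 ≠ 70 and 45 is not a primitive root.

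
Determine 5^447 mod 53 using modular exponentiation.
Using Fermat: 5^{52} ≡ 1 (mod 53). 447 ≡ 31 (mod 52). So 5^{447} ≡ 5^{31} ≡ 2 (mod 53)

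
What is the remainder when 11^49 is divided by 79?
By repeated squaring mod 79: 11^{1}≡11, 11^{2}≡42, 11^{4}≡26, 11^{8}≡44, 11^{16}≡40, 11^{32}≡20. Then 11^{49} = 11^{32+16+1} ≡ 20 × 40 × 11 ≡ 31 mod 79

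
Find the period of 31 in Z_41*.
Powers of 31 mod 41: 31^1≡31, 31^2≡18, 31^3≡25, 31^4≡37, 31^5≡40, 31^6≡10, 31^7≡23, 31^8≡16, 31^9≡4, 31^10≡1. So the order of 31 is 10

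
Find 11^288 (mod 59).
Using Fermat: 11^{58} ≡ 1 (mod 59). 288 ≡ 56 (mod 58). So 11^{288} ≡ 11^{56} ≡ 20 (mod 59)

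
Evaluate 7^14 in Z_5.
Using Fermat: 7^{4} ≡ 1 (mod 5). 14 ≡ 2 (mod 4). So 7^{14} ≡ 7^{2} ≡ 4 (mod 5)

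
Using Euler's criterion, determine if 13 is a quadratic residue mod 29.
By Euler's criterion: 13^{14} ≡ 1 (mod 29). Since this equals 1, 13 is a QR.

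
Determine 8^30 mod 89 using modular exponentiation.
By repeated squaring mod 89: 8^{1}≡8, 8^{2}≡64, 8^{4}≡2, 8^{8}≡4, 8^{16}≡16. Then 8^{30} = 8^{16+8+4+2} ≡ 16 × 4 × 2 × 64 ≡ 4 mod 89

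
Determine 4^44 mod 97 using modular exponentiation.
By repeated squaring mod 97: 4^{1}≡4, 4^{2}≡16, 4^{4}≡62, 4^{8}≡61, 4^{16}≡35, 4^{32}≡61. Then 4^{44} = 4^{32+8+4} ≡ 61 × 61 × 62 ≡ 36 mod 97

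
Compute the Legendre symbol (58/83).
(58/83) = 58^{41} mod 83 = -1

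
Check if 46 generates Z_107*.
ord_107(46) divides 106. For each prime q|106: 46^{53}≡106, 46^{2}≡83, none ≡ 1. So 46 has order 106 and is a primitive root mod 107.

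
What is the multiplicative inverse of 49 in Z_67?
Since 67 is prime, by Fermat 49^(-1) ≡ 49^{65} ≡ 26 mod 67. Verify: 49 × 26 = 1274 ≡ 1 mod 67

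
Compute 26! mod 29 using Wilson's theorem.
(28)! = (26)! × (27) × (28) ≡ -1 mod 29. So (26)! ≡ -1 × [(28)(27)]^(-1) ≡ 14 mod 29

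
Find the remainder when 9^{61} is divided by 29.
By Fermat: 9^{28} ≡ 1 mod 29. 61 = 2×28 + 5. So 9^{61} ≡ 9^{5} ≡ 5 mod 29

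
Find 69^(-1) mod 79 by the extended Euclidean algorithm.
Extended GCD: 69(-8) + 79(7) = 1. So 69^(-1) ≡ -8 ≡ 71 mod 79. Verify: 69 × 71 = 4899 ≡ 1 mod 79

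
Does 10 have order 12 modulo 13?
10^{6} ≡ 1 mod 13 and 6 < 12, so ord_13(10) = 6 ≠ 12 and 10 is not a primitive root.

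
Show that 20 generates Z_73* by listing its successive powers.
20^1, 20^2, ..., 20^{72} mod 73: [20, 35, 43, 57, 45, 24, 42, 37, 10, 54, 58, 65, 59, 12, 21, 55, 5, 27, 29, 69, 66, 6, 47, 64, 39, 50, 51, 71, 33, 3, 60, 32, 56, 25, 62, 72, 53, 38, 30, 16, 28, 49, 31, 36, 63, 19, 15, 8, 14, 61, 52, 18, 68, 46, 44, 4, 7, 67, 26, 9, 34, 23, 22, 2, 40, 70, 13, 41, 17, 48, 11, 1]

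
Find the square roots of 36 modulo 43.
The square roots of 36 mod 43 are 6 and 37. Verify: 6² = 36 ≡ 36 mod 43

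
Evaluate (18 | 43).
(18/43) = 18^{21} mod 43 = -1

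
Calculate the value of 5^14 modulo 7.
Using Fermat: 5^{6} ≡ 1 (mod 7). 14 ≡ 2 (mod 6). So 5^{14} ≡ 5^{2} ≡ 4 (mod 7)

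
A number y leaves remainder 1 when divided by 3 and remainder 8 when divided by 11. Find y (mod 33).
M = 3 × 11 = 33. M₁ = 11, y₁ ≡ 2 (mod 3). M₂ = 3, y₂ ≡ 4 (mod 11). y = 1×11×2 + 8×3×4 ≡ 19 (mod 33)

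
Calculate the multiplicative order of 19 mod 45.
Powers of 19 mod 45: 19^1≡19, 19^2≡1. ord_45(19) = 2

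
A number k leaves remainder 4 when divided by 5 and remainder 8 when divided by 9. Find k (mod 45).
M = 5 × 9 = 45. M₁ = 9, y₁ ≡ 4 (mod 5). M₂ = 5, y₂ ≡ 2 (mod 9). k = 4×9×4 + 8×5×2 ≡ 44 (mod 45)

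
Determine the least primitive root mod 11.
g = 2. Powers: [2, 4, 8, 5, 10, 9, ...] generates all 10 non-zero residues.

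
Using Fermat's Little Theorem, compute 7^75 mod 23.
By Fermat: 7^{22} ≡ 1 mod 23. 75 = 3×22 + 9. So 7^{75} ≡ 7^{9} ≡ 15 mod 23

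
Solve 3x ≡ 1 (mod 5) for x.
Since 5 is prime, by Fermat 3^(-1) ≡ 3^{3} ≡ 2 (mod 5). Verify: 3 × 2 = 6 ≡ 1 (mod 5)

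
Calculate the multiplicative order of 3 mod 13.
Powers of 3 mod 13: 3^1≡3, 3^2≡9, 3^3≡1. Order = 3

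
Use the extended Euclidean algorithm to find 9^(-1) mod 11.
Extended GCD: 9(5) + 11(-4) = 1. So 9^(-1) ≡ 5 mod 11. Verify: 9 × 5 = 45 ≡ 1 mod 11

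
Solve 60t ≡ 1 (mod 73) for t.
Since 73 is prime, by Fermat 60^(-1) ≡ 60^{71} ≡ 28 (mod 73). Verify: 60 × 28 = 1680 ≡ 1 (mod 73)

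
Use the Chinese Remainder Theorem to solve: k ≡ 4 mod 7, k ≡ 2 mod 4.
M = 7 × 4 = 28. M₁ = 4, y₁ ≡ 2 mod 7. M₂ = 7, y₂ ≡ 3 mod 4. k = 4×4×2 + 2×7×3 ≡ 18 mod 28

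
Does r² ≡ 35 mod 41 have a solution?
By Euler's criterion: 35^{20} ≡ 40 mod 41. Since this equals -1 (≡ 40), 35 is not a QR.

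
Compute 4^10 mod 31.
By repeated squaring mod 31: 4^{1}≡4, 4^{2}≡16, 4^{4}≡8, 4^{8}≡2. Then 4^{10} = 4^{8+2} ≡ 2 × 16 ≡ 1 mod 31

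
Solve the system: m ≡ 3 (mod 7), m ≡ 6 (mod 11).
M = 7 × 11 = 77. M₁ = 11, y₁ ≡ 2 (mod 7). M₂ = 7, y₂ ≡ 8 (mod 11). m = 3×11×2 + 6×7×8 ≡ 17 (mod 77)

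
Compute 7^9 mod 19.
By repeated squaring (mod 19): 7^{1}≡7, 7^{2}≡11, 7^{4}≡7, 7^{8}≡11. Then 7^{9} = 7^{8+1} ≡ 11 × 7 ≡ 1 (mod 19)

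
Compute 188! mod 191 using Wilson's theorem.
(190)! = (188)! × (189) × (190) ≡ -1 mod 191. So (188)! ≡ -1 × [(190)(189)]^(-1) ≡ 95 mod 191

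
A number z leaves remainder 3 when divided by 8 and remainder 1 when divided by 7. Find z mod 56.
M = 8 × 7 = 56. M₁ = 7, y₁ ≡ 7 mod 8. M₂ = 8, y₂ ≡ 1 mod 7. z = 3×7×7 + 1×8×1 ≡ 43 mod 56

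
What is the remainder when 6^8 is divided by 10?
By repeated squaring mod 10: 6^{1}≡6, 6^{2}≡6, 6^{4}≡6, 6^{8}≡6. So 6^{8} ≡ 6 mod 10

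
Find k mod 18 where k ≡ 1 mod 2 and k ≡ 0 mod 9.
M = 2 × 9 = 18. M₁ = 9, y₁ ≡ 1 mod 2. M₂ = 2, y₂ ≡ 5 mod 9. k = 1×9×1 + 0×2×5 ≡ 9 mod 18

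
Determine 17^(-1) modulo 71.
Since 71 is prime, by Fermat 17^(-1) ≡ 17^{69} ≡ 46 mod 71. Verify: 17 × 46 = 782 ≡ 1 mod 71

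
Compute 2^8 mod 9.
By repeated squaring mod 9: 2^{1}≡2, 2^{2}≡4, 2^{4}≡7, 2^{8}≡4. So 2^{8} ≡ 4 mod 9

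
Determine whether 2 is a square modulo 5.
By Euler's criterion: 2^{2} ≡ 4 (mod 5). Since this equals -1 (≡ 4), 2 is not a QR.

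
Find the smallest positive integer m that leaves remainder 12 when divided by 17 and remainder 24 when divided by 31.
M = 17 × 31 = 527. M₁ = 31, y₁ ≡ 11 (mod 17). M₂ = 17, y₂ ≡ 11 (mod 31). m = 12×31×11 + 24×17×11 ≡ 148 (mod 527)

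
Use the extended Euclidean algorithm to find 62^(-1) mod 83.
Extended GCD: 62(-4) + 83(3) = 1. So 62^(-1) ≡ -4 ≡ 79 (mod 83). Verify: 62 × 79 = 4898 ≡ 1 (mod 83)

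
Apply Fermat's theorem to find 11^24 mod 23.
By Fermat: 11^{22} ≡ 1 mod 23. So 11^{24} = 11^{22} · 11^{2} ≡ 11^{2} ≡ 6 mod 23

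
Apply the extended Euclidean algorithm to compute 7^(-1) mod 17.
Extended GCD: 7(5) + 17(-2) = 1. So 7^(-1) ≡ 5 (mod 17). Verify: 7 × 5 = 35 ≡ 1 (mod 17)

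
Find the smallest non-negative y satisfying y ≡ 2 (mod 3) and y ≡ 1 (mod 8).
M = 3 × 8 = 24. M₁ = 8, y₁ ≡ 2 (mod 3). M₂ = 3, y₂ ≡ 3 (mod 8). y = 2×8×2 + 1×3×3 ≡ 17 (mod 24)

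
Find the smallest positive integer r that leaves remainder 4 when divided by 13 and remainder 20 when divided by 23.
M = 13 × 23 = 299. M₁ = 23, y₁ ≡ 4 mod 13. M₂ = 13, y₂ ≡ 16 mod 23. r = 4×23×4 + 20×13×16 ≡ 43 mod 299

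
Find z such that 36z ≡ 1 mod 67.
Since 67 is prime, by Fermat 36^(-1) ≡ 36^{65} ≡ 54 mod 67. Verify: 36 × 54 = 1944 ≡ 1 mod 67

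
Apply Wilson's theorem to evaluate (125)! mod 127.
(126)! = (125)! × (126) ≡ -1 (mod 127). So (125)! ≡ -1 × (126)^(-1) ≡ (-1)×(-1) = 1 (mod 127)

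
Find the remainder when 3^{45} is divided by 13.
By Fermat: 3^{12} ≡ 1 (mod 13). 45 = 3×12 + 9. So 3^{45} ≡ 3^{9} ≡ 1 (mod 13)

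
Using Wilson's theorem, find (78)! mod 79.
By Wilson's theorem, (78)! ≡ -1 ≡ 78 (mod 79)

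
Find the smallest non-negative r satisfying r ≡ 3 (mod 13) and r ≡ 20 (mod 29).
M = 13 × 29 = 377. M₁ = 29, y₁ ≡ 9 (mod 13). M₂ = 13, y₂ ≡ 9 (mod 29). r = 3×29×9 + 20×13×9 ≡ 107 (mod 377)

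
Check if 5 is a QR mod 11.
By Euler's criterion: 5^{5} ≡ 1 mod 11. Since this equals 1, 5 is a QR.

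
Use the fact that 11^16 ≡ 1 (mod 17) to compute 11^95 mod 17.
By Fermat: 11^{16} ≡ 1 (mod 17). 95 = 5×16 + 15. So 11^{95} ≡ 11^{15} ≡ 14 (mod 17)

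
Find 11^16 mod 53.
By repeated squaring mod 53: 11^{1}≡11, 11^{2}≡15, 11^{4}≡13, 11^{8}≡10, 11^{16}≡47. So 11^{16} ≡ 47 mod 53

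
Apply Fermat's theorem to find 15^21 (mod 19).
By Fermat: 15^{18} ≡ 1 (mod 19). So 15^{21} = 15^{18} · 15^{3} ≡ 15^{3} ≡ 12 (mod 19)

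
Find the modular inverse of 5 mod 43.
Since 43 is prime, by Fermat 5^(-1) ≡ 5^{41} ≡ 26 (mod 43). Verify: 5 × 26 = 130 ≡ 1 (mod 43)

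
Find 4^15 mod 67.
By repeated squaring mod 67: 4^{1}≡4, 4^{2}≡16, 4^{4}≡55, 4^{8}≡10. Then 4^{15} = 4^{8+4+2+1} ≡ 10 × 55 × 16 × 4 ≡ 25 mod 67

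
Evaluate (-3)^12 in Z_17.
By repeated squaring mod 17: (-3)^{1}≡14, (-3)^{2}≡9, (-3)^{4}≡13, (-3)^{8}≡16. Then (-3)^{12} = (-3)^{8+4} ≡ 16 × 13 ≡ 4 mod 17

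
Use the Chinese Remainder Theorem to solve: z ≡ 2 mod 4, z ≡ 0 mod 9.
M = 4 × 9 = 36. M₁ = 9, y₁ ≡ 1 mod 4. M₂ = 4, y₂ ≡ 7 mod 9. z = 2×9×1 + 0×4×7 ≡ 18 mod 36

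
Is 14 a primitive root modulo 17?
ord_17(14) divides 16. For each prime q|16: 14^{8}≡16, none ≡ 1. So 14 has order 16 and is a primitive root mod 17.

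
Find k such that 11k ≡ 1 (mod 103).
Since 103 is prime, by Fermat 11^(-1) ≡ 11^{101} ≡ 75 (mod 103). Verify: 11 × 75 = 825 ≡ 1 (mod 103)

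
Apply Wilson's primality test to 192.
(191)! mod 192 = 0. Since 0 ≢ -1 mod 192, 192 is not prime.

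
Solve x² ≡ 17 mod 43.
The square roots of 17 mod 43 are 24 and 19. Verify: 24² = 576 ≡ 17 mod 43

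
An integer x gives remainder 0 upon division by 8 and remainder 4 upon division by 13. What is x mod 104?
M = 8 × 13 = 104. M₁ = 13, y₁ ≡ 5 mod 8. M₂ = 8, y₂ ≡ 5 mod 13. x = 0×13×5 + 4×8×5 ≡ 56 mod 104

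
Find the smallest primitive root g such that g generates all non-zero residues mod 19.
g = 2. Powers: [2, 4, 8, 16, 13, 7, 14, 9, 18, 17, ...] generates all 18 non-zero residues.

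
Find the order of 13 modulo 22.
Powers of 13 mod 22: 13^1≡13, 13^2≡15, 13^3≡19, 13^4≡5, 13^5≡21, 13^6≡9, 13^7≡7, 13^8≡3, 13^9≡17, 13^10≡1. Order = 10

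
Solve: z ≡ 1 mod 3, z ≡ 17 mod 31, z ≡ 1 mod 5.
M = 3 × 31 × 5 = 465. M₁ = 155, y₁ ≡ 2 mod 3. M₂ = 15, y₂ ≡ 29 mod 31. M₃ = 93, y₃ ≡ 2 mod 5. z = 1×155×2 + 17×15×29 + 1×93×2 ≡ 451 mod 465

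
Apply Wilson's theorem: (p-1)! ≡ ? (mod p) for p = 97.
By Wilson's theorem, (96)! ≡ -1 ≡ 96 mod 97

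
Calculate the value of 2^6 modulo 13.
By repeated squaring (mod 13): 2^{1}≡2, 2^{2}≡4, 2^{4}≡3. Then 2^{6} = 2^{4+2} ≡ 3 × 4 ≡ 12 (mod 13)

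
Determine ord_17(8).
Powers of 8 mod 17: 8^1≡8, 8^2≡13, 8^3≡2, 8^4≡16, 8^5≡9, 8^6≡4, 8^7≡15, 8^8≡1. So the order of 8 is 8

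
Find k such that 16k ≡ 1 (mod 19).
Since 19 is prime, by Fermat 16^(-1) ≡ 16^{17} ≡ 6 (mod 19). Verify: 16 × 6 = 96 ≡ 1 (mod 19)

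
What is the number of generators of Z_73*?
There are φ(73-1) = φ(72) = 24 primitive roots modulo 73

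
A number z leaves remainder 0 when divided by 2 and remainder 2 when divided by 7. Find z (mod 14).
M = 2 × 7 = 14. M₁ = 7, y₁ ≡ 1 (mod 2). M₂ = 2, y₂ ≡ 4 (mod 7). z = 0×7×1 + 2×2×4 ≡ 2 (mod 14)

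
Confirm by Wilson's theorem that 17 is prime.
(16)! mod 17 = 16. Since this equals -1 mod 17, Wilson confirms 17 is prime.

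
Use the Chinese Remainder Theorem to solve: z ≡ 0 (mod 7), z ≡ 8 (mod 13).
M = 7 × 13 = 91. M₁ = 13, y₁ ≡ 6 (mod 7). M₂ = 7, y₂ ≡ 2 (mod 13). z = 0×13×6 + 8×7×2 ≡ 21 (mod 91)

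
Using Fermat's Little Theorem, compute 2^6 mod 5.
By Fermat: 2^{4} ≡ 1 mod 5. So 2^{6} = 2^{4} · 2^{2} ≡ 2^{2} ≡ 4 mod 5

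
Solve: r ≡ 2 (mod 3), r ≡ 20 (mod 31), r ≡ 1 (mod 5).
M = 3 × 31 × 5 = 465. M₁ = 155, y₁ ≡ 2 (mod 3). M₂ = 15, y₂ ≡ 29 (mod 31). M₃ = 93, y₃ ≡ 2 (mod 5). r = 2×155×2 + 20×15×29 + 1×93×2 ≡ 206 (mod 465)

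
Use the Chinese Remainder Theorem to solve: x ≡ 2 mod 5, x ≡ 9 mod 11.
M = 5 × 11 = 55. M₁ = 11, y₁ ≡ 1 mod 5. M₂ = 5, y₂ ≡ 9 mod 11. x = 2×11×1 + 9×5×9 ≡ 42 mod 55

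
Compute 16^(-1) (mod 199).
Since 199 is prime, by Fermat 16^(-1) ≡ 16^{197} ≡ 112 (mod 199). Verify: 16 × 112 = 1792 ≡ 1 (mod 199)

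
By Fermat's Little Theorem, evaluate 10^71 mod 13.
By Fermat: 10^{12} ≡ 1 (mod 13). 71 = 5×12 + 11. So 10^{71} ≡ 10^{11} ≡ 4 (mod 13)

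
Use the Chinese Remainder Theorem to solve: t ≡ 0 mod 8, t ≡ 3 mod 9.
M = 8 × 9 = 72. M₁ = 9, y₁ ≡ 1 mod 8. M₂ = 8, y₂ ≡ 8 mod 9. t = 0×9×1 + 3×8×8 ≡ 48 mod 72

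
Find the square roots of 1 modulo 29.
The square roots of 1 mod 29 are 1 and 28. Verify: 1² = 1 ≡ 1 mod 29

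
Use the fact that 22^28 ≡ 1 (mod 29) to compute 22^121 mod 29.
By Fermat: 22^{28} ≡ 1 (mod 29). 121 = 4×28 + 9. So 22^{121} ≡ 22^{9} ≡ 9 (mod 29)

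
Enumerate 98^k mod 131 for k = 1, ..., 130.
98^1, 98^2, ..., 98^{130} mod 131: [98, 41, 88, 109, 71, 15, 29, 91, 10, 63, 17, 94, 42, 55, 19, 28, 124, 100, 106, 39, 23, 27, 26, 59, 18, 61, 83, 12, 128, 99, 8, 129, 66, 49, 86, 44, 120, 101, 73, 80, 111, 5, 97, 74, 47, 21, 93, 75, 14, 62, 50, 53, 85, 77, 79, 13, 95, 9, 96, 107, 6, 64, 115, 4, 130, 33, 90, 43, 22, 60, 116, 102, 40, 121, 68, 114, 37, 89, 76, 112, 103, 7, 31, 25, 92, 108, 104, 105, 72, 113, 70, 48, 119, 3, 32, 123, 2, 65, 82, 45, 87, 11, 30, 58, 51, 20, 126, 34, 57, 84, 110, 38, 56, 117, 69, 81, 78, 46, 54, 52, 118, 36, 122, 35, 24, 125, 67, 16, 127, 1]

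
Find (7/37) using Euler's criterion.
(7/37) = 7^{18} mod 37 = 1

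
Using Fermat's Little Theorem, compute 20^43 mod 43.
By Fermat: 20^{42} ≡ 1 mod 43. So 20^{43} = 20^{42} · 20^{1} ≡ 20^{1} ≡ 20 mod 43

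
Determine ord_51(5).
Powers of 5 mod 51: 5^1≡5, 5^2≡25, 5^3≡23, 5^4≡13, 5^5≡14, 5^6≡19, 5^7≡44, 5^8≡16, 5^9≡29, 5^10≡43, 5^11≡11, 5^12≡4, 5^13≡20, 5^14≡49, 5^15≡41, 5^16≡1. So the order of 5 is 16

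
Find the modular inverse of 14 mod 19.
Since 19 is prime, by Fermat 14^(-1) ≡ 14^{17} ≡ 15 (mod 19). Verify: 14 × 15 = 210 ≡ 1 (mod 19)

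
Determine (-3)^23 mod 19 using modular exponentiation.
Using Fermat: (-3)^{18} ≡ 1 mod 19. 23 ≡ 5 mod 18. So (-3)^{23} ≡ (-3)^{5} ≡ 4 mod 19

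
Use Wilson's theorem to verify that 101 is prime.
(100)! mod 101 = 100. Since this equals -1 (mod 101), Wilson confirms 101 is prime.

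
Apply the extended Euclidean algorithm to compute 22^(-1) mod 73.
Extended GCD: 22(10) + 73(-3) = 1. So 22^(-1) ≡ 10 (mod 73). Verify: 22 × 10 = 220 ≡ 1 (mod 73)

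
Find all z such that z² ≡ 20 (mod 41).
The square roots of 20 mod 41 are 26 and 15. Verify: 26² = 676 ≡ 20 (mod 41)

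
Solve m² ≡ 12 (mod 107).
The square roots of 12 mod 107 are 36 and 71. Verify: 36² = 1296 ≡ 12 (mod 107)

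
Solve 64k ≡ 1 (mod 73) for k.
Since 73 is prime, by Fermat 64^(-1) ≡ 64^{71} ≡ 8 (mod 73). Verify: 64 × 8 = 512 ≡ 1 (mod 73)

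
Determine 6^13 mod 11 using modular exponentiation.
Using Fermat: 6^{10} ≡ 1 mod 11. 13 ≡ 3 mod 10. So 6^{13} ≡ 6^{3} ≡ 7 mod 11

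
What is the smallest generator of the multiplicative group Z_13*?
g = 2. Powers: [2, 4, 8, 3, 6, 12, 11, 9, ...] generates all 12 non-zero residues.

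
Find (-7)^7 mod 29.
By repeated squaring mod 29: (-7)^{1}≡22, (-7)^{2}≡20, (-7)^{4}≡23. Then (-7)^{7} = (-7)^{4+2+1} ≡ 23 × 20 × 22 ≡ 28 mod 29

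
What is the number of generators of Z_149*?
A prime p has φ(p-1) primitive roots; here φ(148) = 72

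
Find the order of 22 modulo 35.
Powers of 22 mod 35: 22^1≡22, 22^2≡29, 22^3≡8, 22^4≡1. Order = 4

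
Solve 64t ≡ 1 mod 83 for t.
Since 83 is prime, by Fermat 64^(-1) ≡ 64^{81} ≡ 48 mod 83. Verify: 64 × 48 = 3072 ≡ 1 mod 83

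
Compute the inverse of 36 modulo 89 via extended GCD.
Extended GCD: 36(-42) + 89(17) = 1. So 36^(-1) ≡ -42 ≡ 47 mod 89. Verify: 36 × 47 = 1692 ≡ 1 mod 89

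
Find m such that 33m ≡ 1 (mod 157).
Since 157 is prime, by Fermat 33^(-1) ≡ 33^{155} ≡ 138 (mod 157). Verify: 33 × 138 = 4554 ≡ 1 (mod 157)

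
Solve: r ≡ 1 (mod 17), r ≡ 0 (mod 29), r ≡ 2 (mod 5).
M = 17 × 29 × 5 = 2465. M₁ = 145, y₁ ≡ 2 (mod 17). M₂ = 85, y₂ ≡ 14 (mod 29). M₃ = 493, y₃ ≡ 2 (mod 5). r = 1×145×2 + 0×85×14 + 2×493×2 ≡ 2262 (mod 2465)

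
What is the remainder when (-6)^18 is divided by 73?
By repeated squaring (mod 73): (-6)^{1}≡67, (-6)^{2}≡36, (-6)^{4}≡55, (-6)^{8}≡32, (-6)^{16}≡2. Then (-6)^{18} = (-6)^{16+2} ≡ 2 × 36 ≡ 72 (mod 73)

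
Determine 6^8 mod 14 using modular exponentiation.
By repeated squaring mod 14: 6^{1}≡6, 6^{2}≡8, 6^{4}≡8, 6^{8}≡8. So 6^{8} ≡ 8 mod 14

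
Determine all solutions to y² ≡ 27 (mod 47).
The square roots of 27 mod 47 are 36 and 11. Verify: 36² = 1296 ≡ 27 (mod 47)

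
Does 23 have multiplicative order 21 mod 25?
Powers of 23 mod 25: 23^1≡23, 23^2≡4, 23^3≡17, 23^4≡16, 23^5≡18, 23^6≡14, 23^7≡22, 23^8≡6, 23^9≡13, 23^10≡24, 23^11≡2, 23^12≡21, 23^13≡8, 23^14≡9, 23^15≡7, 23^16≡11, 23^17≡3, 23^18≡19, 23^19≡12, 23^20≡1. Already 23^20≡1, so the order is 20 < 21. No, the actual order is 20.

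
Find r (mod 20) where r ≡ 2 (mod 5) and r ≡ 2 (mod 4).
M = 5 × 4 = 20. M₁ = 4, y₁ ≡ 4 (mod 5). M₂ = 5, y₂ ≡ 1 (mod 4). r = 2×4×4 + 2×5×1 ≡ 2 (mod 20)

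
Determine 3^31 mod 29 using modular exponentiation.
Using Fermat: 3^{28} ≡ 1 (mod 29). 31 ≡ 3 (mod 28). So 3^{31} ≡ 3^{3} ≡ 27 (mod 29)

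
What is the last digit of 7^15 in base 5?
Using Fermat: 7^{4} ≡ 1 mod 5. 15 ≡ 3 mod 4. So 7^{15} ≡ 7^{3} ≡ 3 mod 5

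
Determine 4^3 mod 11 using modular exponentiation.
4^{3} = 64 ≡ 9 (mod 11)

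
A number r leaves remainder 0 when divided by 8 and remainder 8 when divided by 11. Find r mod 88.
M = 8 × 11 = 88. M₁ = 11, y₁ ≡ 3 mod 8. M₂ = 8, y₂ ≡ 7 mod 11. r = 0×11×3 + 8×8×7 ≡ 8 mod 88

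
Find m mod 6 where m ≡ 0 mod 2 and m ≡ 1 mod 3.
M = 2 × 3 = 6. M₁ = 3, y₁ ≡ 1 mod 2. M₂ = 2, y₂ ≡ 2 mod 3. m = 0×3×1 + 1×2×2 ≡ 4 mod 6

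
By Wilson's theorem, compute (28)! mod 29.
By Wilson's theorem, (28)! ≡ -1 ≡ 28 mod 29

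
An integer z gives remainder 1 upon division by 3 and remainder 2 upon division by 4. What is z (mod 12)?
M = 3 × 4 = 12. M₁ = 4, y₁ ≡ 1 (mod 3). M₂ = 3, y₂ ≡ 3 (mod 4). z = 1×4×1 + 2×3×3 ≡ 10 (mod 12)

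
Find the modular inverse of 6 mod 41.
Since 41 is prime, by Fermat 6^(-1) ≡ 6^{39} ≡ 7 mod 41. Verify: 6 × 7 = 42 ≡ 1 mod 41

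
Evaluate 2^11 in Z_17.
By repeated squaring (mod 17): 2^{1}≡2, 2^{2}≡4, 2^{4}≡16, 2^{8}≡1. Then 2^{11} = 2^{8+2+1} ≡ 1 × 4 × 2 ≡ 8 (mod 17)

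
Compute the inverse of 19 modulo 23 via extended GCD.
Extended GCD: 19(-6) + 23(5) = 1. So 19^(-1) ≡ -6 ≡ 17 (mod 23). Verify: 19 × 17 = 323 ≡ 1 (mod 23)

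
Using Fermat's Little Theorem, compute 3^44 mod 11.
By Fermat: 3^{10} ≡ 1 mod 11. 44 = 4×10 + 4. So 3^{44} ≡ 3^{4} ≡ 4 mod 11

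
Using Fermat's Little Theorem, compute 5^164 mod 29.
By Fermat: 5^{28} ≡ 1 (mod 29). 164 = 5×28 + 24. So 5^{164} ≡ 5^{24} ≡ 20 (mod 29)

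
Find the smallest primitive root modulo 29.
g = 2. Powers: [2, 4, 8, 16, 3, 6, ...] generates all 28 non-zero residues.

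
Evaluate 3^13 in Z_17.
By repeated squaring (mod 17): 3^{1}≡3, 3^{2}≡9, 3^{4}≡13, 3^{8}≡16. Then 3^{13} = 3^{8+4+1} ≡ 16 × 13 × 3 ≡ 12 (mod 17)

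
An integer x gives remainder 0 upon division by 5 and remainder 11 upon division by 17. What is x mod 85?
M = 5 × 17 = 85. M₁ = 17, y₁ ≡ 3 mod 5. M₂ = 5, y₂ ≡ 7 mod 17. x = 0×17×3 + 11×5×7 ≡ 45 mod 85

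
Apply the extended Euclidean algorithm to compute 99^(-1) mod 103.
Extended GCD: 99(-26) + 103(25) = 1. So 99^(-1) ≡ -26 ≡ 77 mod 103. Verify: 99 × 77 = 7623 ≡ 1 mod 103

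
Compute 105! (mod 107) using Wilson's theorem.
(106)! = (105)! × (106) ≡ -1 (mod 107). So (105)! ≡ -1 × (106)^(-1) ≡ (-1)×(-1) = 1 (mod 107)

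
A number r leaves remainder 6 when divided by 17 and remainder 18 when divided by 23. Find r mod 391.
M = 17 × 23 = 391. M₁ = 23, y₁ ≡ 3 mod 17. M₂ = 17, y₂ ≡ 19 mod 23. r = 6×23×3 + 18×17×19 ≡ 363 mod 391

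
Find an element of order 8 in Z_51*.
8 has order 8 mod 51 since 8^{8} ≡ 1 (mod 51) and no smaller power works.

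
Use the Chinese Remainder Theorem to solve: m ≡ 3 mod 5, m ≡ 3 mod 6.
M = 5 × 6 = 30. M₁ = 6, y₁ ≡ 1 mod 5. M₂ = 5, y₂ ≡ 5 mod 6. m = 3×6×1 + 3×5×5 ≡ 3 mod 30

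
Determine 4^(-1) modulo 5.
Since 5 is prime, by Fermat 4^(-1) ≡ 4^{3} ≡ 4 mod 5. Verify: 4 × 4 = 16 ≡ 1 mod 5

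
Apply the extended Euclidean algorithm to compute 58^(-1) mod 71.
Extended GCD: 58(-11) + 71(9) = 1. So 58^(-1) ≡ -11 ≡ 60 (mod 71). Verify: 58 × 60 = 3480 ≡ 1 (mod 71)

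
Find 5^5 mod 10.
By repeated squaring mod 10: 5^{1}≡5, 5^{2}≡5, 5^{4}≡5. Then 5^{5} = 5^{4+1} ≡ 5 × 5 ≡ 5 mod 10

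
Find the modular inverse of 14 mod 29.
Since 29 is prime, by Fermat 14^(-1) ≡ 14^{27} ≡ 27 (mod 29). Verify: 14 × 27 = 378 ≡ 1 (mod 29)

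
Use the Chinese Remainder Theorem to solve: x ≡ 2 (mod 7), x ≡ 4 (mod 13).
M = 7 × 13 = 91. M₁ = 13, y₁ ≡ 6 (mod 7). M₂ = 7, y₂ ≡ 2 (mod 13). x = 2×13×6 + 4×7×2 ≡ 30 (mod 91)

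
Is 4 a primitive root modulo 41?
4^{10} ≡ 1 (mod 41) and 10 < 40, so ord_41(4) = 10 ≠ 40 and 4 is not a primitive root.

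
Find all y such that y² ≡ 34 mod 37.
The square roots of 34 mod 37 are 16 and 21. Verify: 16² = 256 ≡ 34 mod 37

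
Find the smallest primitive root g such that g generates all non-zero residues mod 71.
g = 7. Powers: [7, 49, 59, 58, 51, 2, 14, 27, ...] generates all 70 non-zero residues.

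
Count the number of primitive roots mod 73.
Number of primitive roots mod 73 = φ(p-1) = φ(72) = 24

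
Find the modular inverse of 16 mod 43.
Since 43 is prime, by Fermat 16^(-1) ≡ 16^{41} ≡ 35 mod 43. Verify: 16 × 35 = 560 ≡ 1 mod 43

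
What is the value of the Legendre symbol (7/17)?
(7/17) = 7^{8} mod 17 = -1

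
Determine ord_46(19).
Powers of 19 mod 46: 19^1≡19, 19^2≡39, 19^3≡5, 19^4≡3, 19^5≡11, 19^6≡25, 19^7≡15, 19^8≡9, 19^9≡33, 19^10≡29, 19^11≡45, 19^12≡27, 19^13≡7, 19^14≡41, 19^15≡43, 19^16≡35, 19^17≡21, 19^18≡31, 19^19≡37, 19^20≡13, 19^21≡17, 19^22≡1. Order = 22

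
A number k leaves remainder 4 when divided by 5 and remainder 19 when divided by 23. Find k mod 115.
M = 5 × 23 = 115. M₁ = 23, y₁ ≡ 2 mod 5. M₂ = 5, y₂ ≡ 14 mod 23. k = 4×23×2 + 19×5×14 ≡ 19 mod 115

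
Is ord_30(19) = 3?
Powers of 19 mod 30: 19^1≡19, 19^2≡1. Already 19^2≡1, so the order is 2 < 3. No, the actual order is 2.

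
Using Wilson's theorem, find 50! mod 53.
(52)! = (50)! × (51) × (52) ≡ -1 mod 53. So (50)! ≡ -1 × [(52)(51)]^(-1) ≡ 26 mod 53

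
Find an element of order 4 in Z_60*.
7 has order 4 mod 60 since 7^{4} ≡ 1 (mod 60) and no smaller power works.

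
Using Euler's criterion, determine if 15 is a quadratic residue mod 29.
By Euler's criterion: 15^{14} ≡ 28 (mod 29). Since this equals -1 (≡ 28), 15 is not a QR.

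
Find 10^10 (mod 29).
By repeated squaring (mod 29): 10^{1}≡10, 10^{2}≡13, 10^{4}≡24, 10^{8}≡25. Then 10^{10} = 10^{8+2} ≡ 25 × 13 ≡ 6 (mod 29)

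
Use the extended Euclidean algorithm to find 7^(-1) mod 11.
Extended GCD: 7(-3) + 11(2) = 1. So 7^(-1) ≡ -3 ≡ 8 (mod 11). Verify: 7 × 8 = 56 ≡ 1 (mod 11)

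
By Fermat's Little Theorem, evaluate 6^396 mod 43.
By Fermat: 6^{42} ≡ 1 mod 43. 396 ≡ 18 mod 42. So 6^{396} ≡ 6^{18} ≡ 1 mod 43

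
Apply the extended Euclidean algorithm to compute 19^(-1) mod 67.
Extended GCD: 19(-7) + 67(2) = 1. So 19^(-1) ≡ -7 ≡ 60 (mod 67). Verify: 19 × 60 = 1140 ≡ 1 (mod 67)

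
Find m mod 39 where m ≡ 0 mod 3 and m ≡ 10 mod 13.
M = 3 × 13 = 39. M₁ = 13, y₁ ≡ 1 mod 3. M₂ = 3, y₂ ≡ 9 mod 13. m = 0×13×1 + 10×3×9 ≡ 36 mod 39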